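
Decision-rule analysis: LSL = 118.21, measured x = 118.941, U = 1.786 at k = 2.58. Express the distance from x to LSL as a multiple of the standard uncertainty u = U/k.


u = U / k = 1.786 / 2.58 = 0.69224806
margin = |LSL - x| = |118.21 - 118.941| = 0.731
z = margin / u = 0.731 / 0.69224806
z = 1.0560

1.0560


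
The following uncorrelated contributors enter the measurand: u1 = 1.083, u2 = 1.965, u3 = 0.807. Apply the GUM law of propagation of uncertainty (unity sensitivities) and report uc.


uc = sqrt(1.083^2 + 1.965^2 + 0.807^2)
uc = sqrt(5.685363)
uc = 2.3844

2.3844


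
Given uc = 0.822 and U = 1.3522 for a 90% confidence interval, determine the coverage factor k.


k = U / uc
k = 1.3522 / 0.822
k = 1.645

1.645


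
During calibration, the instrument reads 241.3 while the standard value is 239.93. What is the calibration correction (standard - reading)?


Correction = standard - reading
= 239.93 - 241.3
= -1.3700

-1.3700


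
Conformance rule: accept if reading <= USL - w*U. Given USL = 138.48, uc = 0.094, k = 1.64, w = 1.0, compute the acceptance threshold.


U = k * uc = 1.64 * 0.094 = 0.15416
guard band g = w * U = 1.0 * 0.15416 = 0.15416
AL = USL - g = 138.48 - 0.15416
AL = 138.3258

138.3258


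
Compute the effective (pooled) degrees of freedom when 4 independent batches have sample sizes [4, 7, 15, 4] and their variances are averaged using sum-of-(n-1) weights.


nu = sum_i (n_i - 1)
nu = ((4 - 1) + (7 - 1) + (15 - 1) + (4 - 1))
nu = 3 + 6 + 14 + 3
nu = 26

26


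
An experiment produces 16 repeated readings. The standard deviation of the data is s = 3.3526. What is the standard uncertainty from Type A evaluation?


u_A = s / sqrt(n)
u_A = 3.3526 / sqrt(16)
u_A = 3.3526 / 4
u_A = 0.8381

0.8381


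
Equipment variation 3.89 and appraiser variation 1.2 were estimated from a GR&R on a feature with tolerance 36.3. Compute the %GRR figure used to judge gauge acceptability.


GRR = sqrt(EV^2 + AV^2) = sqrt(3.89^2 + 1.2^2) = 4.0708844
%GRR = GRR / tol * 100 = 4.0708844 / 36.3 * 100
%GRR = 11.2146

11.2146


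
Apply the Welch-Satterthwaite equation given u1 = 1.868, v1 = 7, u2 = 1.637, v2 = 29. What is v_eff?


uc = sqrt(u1^2 + u2^2) = sqrt(1.868^2 + 1.637^2) = 2.483786
v_eff = uc^4 / (u1^4/v1 + u2^4/v2)
= 2.483786^4 / (1.868^4/7 + 1.637^4/29)
= 38.058941 / 1.9870663
v_eff = 19.1533

19.1533


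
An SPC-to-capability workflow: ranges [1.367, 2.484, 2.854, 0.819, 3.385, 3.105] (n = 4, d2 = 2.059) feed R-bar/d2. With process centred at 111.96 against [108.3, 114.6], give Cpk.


R_bar = (1.367 + 2.484 + 2.854 + 0.819 + 3.385 + 3.105) / 6 = 2.3356667
sigma = R_bar / d2 = 2.3356667 / 2.059 = 1.1343695
Cp = (USL - LSL)/(6*sigma) = (114.6 - 108.3)/(6*1.1343695) = 0.9256
Cpu = (114.6 - 111.96)/(3*1.1343695) = 0.7758
Cpl = (111.96 - 108.3)/(3*1.1343695) = 1.0755
Cpk = min(Cpu, Cpl) = 0.7758

0.7758


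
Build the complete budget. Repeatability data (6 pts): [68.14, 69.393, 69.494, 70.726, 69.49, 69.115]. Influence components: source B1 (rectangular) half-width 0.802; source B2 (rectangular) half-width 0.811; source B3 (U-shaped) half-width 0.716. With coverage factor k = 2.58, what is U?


mean = (68.14 + 69.393 + 69.494 + 70.726 + 69.49 + 69.115) / 6 = 69.393
s = sqrt(sum((x - mean)^2)/(n-1)) = 0.82991469
u_A = s / sqrt(n) = 0.82991469 / sqrt(6) = 0.33881125
u_B1 = 0.802 / sqrt(3) = 0.46303492
u_B2 = 0.811 / sqrt(3) = 0.46823107
u_B3 = 0.716 / sqrt(2) = 0.50628846
uc = sqrt(0.33881125^2 + 0.46303492^2 + 0.46823107^2 + 0.50628846^2) = 0.89708569
U = k * uc = 2.58 * 0.89708569
U = 2.3145

2.3145


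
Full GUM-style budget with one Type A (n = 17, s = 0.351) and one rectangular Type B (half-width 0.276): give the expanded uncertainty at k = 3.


u_A = s / sqrt(n) = 0.351 / sqrt(17) = 0.085130004
u_B = half_width / sqrt(3) = 0.276 / sqrt(3) = 0.15934867
uc = sqrt(u_A^2 + u_B^2) = sqrt(0.085130004^2 + 0.15934867^2) = 0.18066299
U = k * uc = 3 * 0.18066299
U = 0.5420

0.5420


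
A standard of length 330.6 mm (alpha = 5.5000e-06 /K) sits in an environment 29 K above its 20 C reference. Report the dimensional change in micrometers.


dL = L * alpha * dT
= 330.6 * 5.5000e-06 * 29
= 0.0527307 mm
dL_um = 0.0527307 * 1000 = 52.7307 um

52.7307


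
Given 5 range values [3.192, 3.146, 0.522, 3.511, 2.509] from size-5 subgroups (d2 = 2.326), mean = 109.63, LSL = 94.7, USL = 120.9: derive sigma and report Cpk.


R_bar = (3.192 + 3.146 + 0.522 + 3.511 + 2.509) / 5 = 2.576
sigma = R_bar / d2 = 2.576 / 2.326 = 1.1074807
Cp = (USL - LSL)/(6*sigma) = (120.9 - 94.7)/(6*1.1074807) = 3.9429
Cpu = (120.9 - 109.63)/(3*1.1074807) = 3.3921
Cpl = (109.63 - 94.7)/(3*1.1074807) = 4.4937
Cpk = min(Cpu, Cpl) = 3.3921

3.3921


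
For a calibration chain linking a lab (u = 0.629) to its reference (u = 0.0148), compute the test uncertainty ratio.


TUR = u_lab / u_ref
= 0.629 / 0.0148
= 42.5000

42.5000


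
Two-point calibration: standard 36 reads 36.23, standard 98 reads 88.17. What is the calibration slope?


slope = (y2 - y1) / (x2 - x1)
= (88.17 - 36.23) / (98 - 36)
= 51.9400 / 62
= 0.8377

0.8377


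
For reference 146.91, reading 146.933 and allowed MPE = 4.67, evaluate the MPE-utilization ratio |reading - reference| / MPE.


e = indication - reference = 146.933 - 146.91 = 0.0230
|e| = 0.0230
ratio = |e| / MPE = 0.0230 / 4.67
ratio = 0.0049

0.0049


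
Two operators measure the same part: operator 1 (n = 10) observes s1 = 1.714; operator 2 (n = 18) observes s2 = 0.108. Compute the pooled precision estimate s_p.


s_p = sqrt(((n1-1)*s1^2 + (n2-1)*s2^2) / (n1+n2-2))
numerator = (10-1)*1.714^2 + (18-1)*0.108^2 = 26.440164 + 0.198288 = 26.638452
denominator = 10 + 18 - 2 = 26
s_p^2 = 26.638452 / 26 = 1.0245558
s_p = sqrt(1.0245558) = 1.0122

1.0122


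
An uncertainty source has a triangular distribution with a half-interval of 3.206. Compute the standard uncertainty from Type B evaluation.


u_B = half_width / sqrt(6)
u_B = 3.206 / 2.4494897
u_B = 1.3088

1.3088


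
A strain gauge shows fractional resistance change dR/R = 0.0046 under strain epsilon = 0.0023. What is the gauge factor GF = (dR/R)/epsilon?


GF = (dR/R) / epsilon
= 0.0046 / 0.0023
= 2.0000

2.0000


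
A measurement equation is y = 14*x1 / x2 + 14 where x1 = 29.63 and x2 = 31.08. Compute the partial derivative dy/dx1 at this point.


y = 14*x1 / x2 + 14
dy/dx1 = 14/x2
Evaluate at x2 = 31.08: c1 = 14 / 31.08
c1 = 0.4505

0.4505


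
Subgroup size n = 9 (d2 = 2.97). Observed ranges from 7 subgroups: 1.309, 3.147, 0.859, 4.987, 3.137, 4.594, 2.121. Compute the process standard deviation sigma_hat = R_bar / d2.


R_bar = (1.309 + 3.147 + 0.859 + 4.987 + 3.137 + 4.594 + 2.121) / 7
R_bar = 20.154 / 7 = 2.8791429
sigma_hat = R_bar / d2 = 2.8791429 / 2.97 = 0.9694

0.9694


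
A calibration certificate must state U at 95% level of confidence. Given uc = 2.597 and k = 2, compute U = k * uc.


U = k * uc
U = 2 * 2.597
U = 5.1940

5.1940


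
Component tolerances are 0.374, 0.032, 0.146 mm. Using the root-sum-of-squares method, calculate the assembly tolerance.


RSS = sqrt(0.374^2 + 0.032^2 + 0.146^2)
= sqrt(0.162216)
= 0.4028

0.4028


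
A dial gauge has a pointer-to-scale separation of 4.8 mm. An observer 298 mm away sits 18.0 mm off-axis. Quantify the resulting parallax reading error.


error = h * offset / d
= 4.8 * 18.0 / 298
= 0.2899

0.2899


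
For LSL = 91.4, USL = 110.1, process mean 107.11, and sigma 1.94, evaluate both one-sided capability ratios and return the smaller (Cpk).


Cpu = (USL - mean) / (3*sigma) = (110.1 - 107.11) / (3*1.94) = 0.5137
Cpl = (mean - LSL) / (3*sigma) = (107.11 - 91.4) / (3*1.94) = 2.6993
Cpk = min(Cpu, Cpl) = 0.5137

0.5137


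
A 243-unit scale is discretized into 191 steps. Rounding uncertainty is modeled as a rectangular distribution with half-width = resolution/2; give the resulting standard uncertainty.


resolution = range / divisions
resolution = 243 / 191 = 1.2722513
u_res = resolution / (2*sqrt(3))
u_res = 1.2722513 / 3.4641016
u_res = 0.3673

0.3673


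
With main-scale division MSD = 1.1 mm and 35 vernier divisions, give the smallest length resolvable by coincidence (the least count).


LC = MSD / n_div
= 1.1 / 35
= 0.0314

0.0314


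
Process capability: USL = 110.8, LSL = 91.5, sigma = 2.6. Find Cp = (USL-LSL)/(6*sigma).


Cp = (USL - LSL) / (6 * sigma)
= (110.8 - 91.5) / (6 * 2.6)
= 19.3000 / 15.6000
= 1.2372

1.2372


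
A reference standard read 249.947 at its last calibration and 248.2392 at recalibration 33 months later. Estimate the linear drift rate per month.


rate = (v2 - v1) / months
= (248.2392 - 249.947) / 33
= -1.7078 / 33
= -0.0518

-0.0518


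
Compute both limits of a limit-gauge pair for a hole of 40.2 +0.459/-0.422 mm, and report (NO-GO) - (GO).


GO = nominal - lower_tol (smallest hole = maximum material condition)
GO = 40.2 - 0.422 = 39.778
NO-GO = nominal + upper_tol (largest hole = least material condition)
NO-GO = 40.2 + 0.459 = 40.659
spread = NO-GO - GO = 40.659 - 39.778 = 0.8810

0.8810


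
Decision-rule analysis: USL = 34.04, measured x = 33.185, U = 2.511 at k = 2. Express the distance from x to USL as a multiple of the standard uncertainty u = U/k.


u = U / k = 2.511 / 2 = 1.2555
margin = |USL - x| = |34.04 - 33.185| = 0.855
z = margin / u = 0.855 / 1.2555
z = 0.6810

0.6810


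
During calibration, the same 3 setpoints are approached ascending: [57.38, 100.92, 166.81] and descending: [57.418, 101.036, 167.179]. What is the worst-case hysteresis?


|57.38 - 57.418| = 0.0380
|100.92 - 101.036| = 0.1160
|166.81 - 167.179| = 0.3690
hysteresis = max(diffs) = 0.3690

0.3690


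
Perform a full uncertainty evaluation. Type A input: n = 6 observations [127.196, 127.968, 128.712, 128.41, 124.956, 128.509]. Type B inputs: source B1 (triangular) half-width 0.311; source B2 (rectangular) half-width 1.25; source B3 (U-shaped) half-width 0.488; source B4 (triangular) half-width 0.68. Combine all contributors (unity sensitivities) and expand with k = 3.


mean = (127.196 + 127.968 + 128.712 + 128.41 + 124.956 + 128.509) / 6 = 127.6251667
s = sqrt(sum((x - mean)^2)/(n-1)) = 1.4145318
u_A = s / sqrt(n) = 1.4145318 / sqrt(6) = 0.57748019
u_B1 = 0.311 / sqrt(6) = 0.12696522
u_B2 = 1.25 / sqrt(3) = 0.72168784
u_B3 = 0.488 / sqrt(2) = 0.34506811
u_B4 = 0.68 / sqrt(6) = 0.27760884
uc = sqrt(0.57748019^2 + 0.12696522^2 + 0.72168784^2 + 0.34506811^2 + 0.27760884^2) = 1.0327514
U = k * uc = 3 * 1.0327514
U = 3.0983

3.0983


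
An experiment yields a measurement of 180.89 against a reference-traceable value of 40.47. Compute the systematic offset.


Systematic error = measured - true
= 180.89 - 40.47
= 140.4200

140.4200


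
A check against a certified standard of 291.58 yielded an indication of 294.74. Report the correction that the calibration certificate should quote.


Correction = standard - reading
= 291.58 - 294.74
= -3.1600

-3.1600


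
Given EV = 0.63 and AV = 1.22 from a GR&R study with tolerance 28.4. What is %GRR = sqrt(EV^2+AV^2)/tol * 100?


GRR = sqrt(EV^2 + AV^2) = sqrt(0.63^2 + 1.22^2) = 1.3730623
%GRR = GRR / tol * 100 = 1.3730623 / 28.4 * 100
%GRR = 4.8347

4.8347


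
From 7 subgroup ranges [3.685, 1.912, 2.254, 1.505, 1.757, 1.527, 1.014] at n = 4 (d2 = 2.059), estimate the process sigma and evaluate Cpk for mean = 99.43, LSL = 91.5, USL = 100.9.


R_bar = (3.685 + 1.912 + 2.254 + 1.505 + 1.757 + 1.527 + 1.014) / 7 = 1.9505714
sigma = R_bar / d2 = 1.9505714 / 2.059 = 0.94733919
Cp = (USL - LSL)/(6*sigma) = (100.9 - 91.5)/(6*0.94733919) = 1.6538
Cpu = (100.9 - 99.43)/(3*0.94733919) = 0.5172
Cpl = (99.43 - 91.5)/(3*0.94733919) = 2.7903
Cpk = min(Cpu, Cpl) = 0.5172

0.5172


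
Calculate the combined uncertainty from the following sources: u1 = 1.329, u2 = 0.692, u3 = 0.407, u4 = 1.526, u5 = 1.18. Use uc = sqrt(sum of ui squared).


uc = sqrt(1.329^2 + 0.692^2 + 0.407^2 + 1.526^2 + 1.18^2)
uc = sqrt(6.13183)
uc = 2.4763

2.4763


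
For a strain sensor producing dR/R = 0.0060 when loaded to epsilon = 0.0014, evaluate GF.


GF = (dR/R) / epsilon
= 0.0060 / 0.0014
= 4.2857

4.2857


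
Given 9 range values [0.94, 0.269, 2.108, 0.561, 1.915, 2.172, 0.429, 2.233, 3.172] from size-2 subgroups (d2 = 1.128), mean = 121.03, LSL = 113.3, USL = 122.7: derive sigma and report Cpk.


R_bar = (0.94 + 0.269 + 2.108 + 0.561 + 1.915 + 2.172 + 0.429 + 2.233 + 3.172) / 9 = 1.5332222
sigma = R_bar / d2 = 1.5332222 / 1.128 = 1.3592395
Cp = (USL - LSL)/(6*sigma) = (122.7 - 113.3)/(6*1.3592395) = 1.1526
Cpu = (122.7 - 121.03)/(3*1.3592395) = 0.4095
Cpl = (121.03 - 113.3)/(3*1.3592395) = 1.8957
Cpk = min(Cpu, Cpl) = 0.4095

0.4095


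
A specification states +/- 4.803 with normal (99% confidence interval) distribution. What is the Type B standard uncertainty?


u_B = half_width / 2.576
u_B = 4.803 / 2.576
u_B = 1.8645

1.8645


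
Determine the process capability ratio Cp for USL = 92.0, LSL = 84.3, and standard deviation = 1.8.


Cp = (USL - LSL) / (6 * sigma)
= (92.0 - 84.3) / (6 * 1.8)
= 7.7000 / 10.8000
= 0.7130

0.7130


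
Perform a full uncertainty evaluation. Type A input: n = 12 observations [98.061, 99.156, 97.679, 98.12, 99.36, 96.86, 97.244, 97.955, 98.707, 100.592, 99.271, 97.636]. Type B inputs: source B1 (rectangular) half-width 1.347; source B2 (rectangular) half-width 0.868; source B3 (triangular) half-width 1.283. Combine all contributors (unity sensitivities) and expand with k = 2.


mean = (98.061 + 99.156 + 97.679 + 98.12 + 99.36 + 96.86 + 97.244 + 97.955 + 98.707 + 100.592 + 99.271 + 97.636) / 12 = 98.38675
s = sqrt(sum((x - mean)^2)/(n-1)) = 1.059657
u_A = s / sqrt(n) = 1.059657 / sqrt(12) = 0.30589663
u_B1 = 1.347 / sqrt(3) = 0.77769081
u_B2 = 0.868 / sqrt(3) = 0.50114003
u_B3 = 1.283 / sqrt(6) = 0.52378256
uc = sqrt(0.30589663^2 + 0.77769081^2 + 0.50114003^2 + 0.52378256^2) = 1.1062844
U = k * uc = 2 * 1.1062844
U = 2.2126

2.2126


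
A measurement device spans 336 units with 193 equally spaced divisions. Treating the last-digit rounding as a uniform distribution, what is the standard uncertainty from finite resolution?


resolution = range / divisions
resolution = 336 / 193 = 1.7409326
u_res = resolution / (2*sqrt(3))
u_res = 1.7409326 / 3.4641016
u_res = 0.5026

0.5026


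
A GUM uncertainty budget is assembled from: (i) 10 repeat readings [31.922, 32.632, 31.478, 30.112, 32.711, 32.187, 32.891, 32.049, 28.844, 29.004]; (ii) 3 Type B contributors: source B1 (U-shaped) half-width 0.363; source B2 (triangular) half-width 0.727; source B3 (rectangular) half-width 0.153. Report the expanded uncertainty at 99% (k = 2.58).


mean = (31.922 + 32.632 + 31.478 + 30.112 + 32.711 + 32.187 + 32.891 + 32.049 + 28.844 + 29.004) / 10 = 31.383
s = sqrt(sum((x - mean)^2)/(n-1)) = 1.5168963
u_A = s / sqrt(n) = 1.5168963 / sqrt(10) = 0.47968473
u_B1 = 0.363 / sqrt(2) = 0.25667976
u_B2 = 0.727 / sqrt(6) = 0.29679651
u_B3 = 0.153 / sqrt(3) = 0.088334591
uc = sqrt(0.47968473^2 + 0.25667976^2 + 0.29679651^2 + 0.088334591^2) = 0.62599769
U = k * uc = 2.58 * 0.62599769
U = 1.6151

1.6151


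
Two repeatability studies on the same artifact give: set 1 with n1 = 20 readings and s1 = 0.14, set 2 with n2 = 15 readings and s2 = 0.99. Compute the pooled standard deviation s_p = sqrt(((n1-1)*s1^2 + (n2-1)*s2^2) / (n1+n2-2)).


s_p = sqrt(((n1-1)*s1^2 + (n2-1)*s2^2) / (n1+n2-2))
numerator = (20-1)*0.14^2 + (15-1)*0.99^2 = 0.3724 + 13.7214 = 14.0938
denominator = 20 + 15 - 2 = 33
s_p^2 = 14.0938 / 33 = 0.42708485
s_p = sqrt(0.42708485) = 0.6535

0.6535


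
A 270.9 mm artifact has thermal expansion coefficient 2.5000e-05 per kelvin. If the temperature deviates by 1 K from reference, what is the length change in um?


dL = L * alpha * dT
= 270.9 * 2.5000e-05 * 1
= 0.0067725 mm
dL_um = 0.0067725 * 1000 = 6.7725 um

6.7725


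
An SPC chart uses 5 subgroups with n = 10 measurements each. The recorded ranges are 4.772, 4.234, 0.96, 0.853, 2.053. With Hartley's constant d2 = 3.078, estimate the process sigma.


R_bar = (4.772 + 4.234 + 0.96 + 0.853 + 2.053) / 5
R_bar = 12.872 / 5 = 2.5744
sigma_hat = R_bar / d2 = 2.5744 / 3.078 = 0.8364

0.8364


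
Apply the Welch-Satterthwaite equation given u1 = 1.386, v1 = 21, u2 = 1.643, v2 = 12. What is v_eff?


uc = sqrt(u1^2 + u2^2) = sqrt(1.386^2 + 1.643^2) = 2.149522
v_eff = uc^4 / (u1^4/v1 + u2^4/v2)
= 2.149522^4 / (1.386^4/21 + 1.643^4/12)
= 21.34851 / 0.78297711
v_eff = 27.2658

27.2658


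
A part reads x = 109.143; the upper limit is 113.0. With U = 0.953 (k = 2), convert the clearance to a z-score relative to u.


u = U / k = 0.953 / 2 = 0.4765
margin = |USL - x| = |113.0 - 109.143| = 3.857
z = margin / u = 3.857 / 0.4765
z = 8.0944

8.0944


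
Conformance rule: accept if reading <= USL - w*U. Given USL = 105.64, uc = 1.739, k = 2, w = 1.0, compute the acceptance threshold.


U = k * uc = 2 * 1.739 = 3.478
guard band g = w * U = 1.0 * 3.478 = 3.478
AL = USL - g = 105.64 - 3.478
AL = 102.1620

102.1620


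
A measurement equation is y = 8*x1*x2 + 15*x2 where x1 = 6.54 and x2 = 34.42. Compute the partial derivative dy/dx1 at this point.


y = 8*x1*x2 + 15*x2
dy/dx1 = 8*x2
Evaluate at x2 = 34.42: c1 = 8 * 34.42
c1 = 275.3600

275.3600


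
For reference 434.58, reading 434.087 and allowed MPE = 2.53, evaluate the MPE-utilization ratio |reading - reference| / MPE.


e = indication - reference = 434.087 - 434.58 = -0.4930
|e| = 0.4930
ratio = |e| / MPE = 0.4930 / 2.53
ratio = 0.1949

0.1949


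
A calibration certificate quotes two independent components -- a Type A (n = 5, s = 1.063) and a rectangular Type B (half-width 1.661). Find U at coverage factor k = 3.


u_A = s / sqrt(n) = 1.063 / sqrt(5) = 0.47538805
u_B = half_width / sqrt(3) = 1.661 / sqrt(3) = 0.9589788
uc = sqrt(u_A^2 + u_B^2) = sqrt(0.47538805^2 + 0.9589788^2) = 1.070343
U = k * uc = 3 * 1.070343
U = 3.2110

3.2110


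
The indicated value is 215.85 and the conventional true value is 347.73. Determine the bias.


Systematic error = measured - true
= 215.85 - 347.73
= -131.8800

-131.8800


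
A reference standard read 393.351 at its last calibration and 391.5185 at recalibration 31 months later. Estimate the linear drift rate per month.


rate = (v2 - v1) / months
= (391.5185 - 393.351) / 31
= -1.8325 / 31
= -0.0591

-0.0591


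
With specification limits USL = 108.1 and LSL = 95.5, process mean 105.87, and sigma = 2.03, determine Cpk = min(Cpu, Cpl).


Cpu = (USL - mean) / (3*sigma) = (108.1 - 105.87) / (3*2.03) = 0.3662
Cpl = (mean - LSL) / (3*sigma) = (105.87 - 95.5) / (3*2.03) = 1.7028
Cpk = min(Cpu, Cpl) = 0.3662

0.3662


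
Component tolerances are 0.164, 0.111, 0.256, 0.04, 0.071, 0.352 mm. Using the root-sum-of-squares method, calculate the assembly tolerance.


RSS = sqrt(0.164^2 + 0.111^2 + 0.256^2 + 0.04^2 + 0.071^2 + 0.352^2)
= sqrt(0.235298)
= 0.4851

0.4851


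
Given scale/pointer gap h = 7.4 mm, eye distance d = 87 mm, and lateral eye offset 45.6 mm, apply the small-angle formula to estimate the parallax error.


error = h * offset / d
= 7.4 * 45.6 / 87
= 3.8786

3.8786


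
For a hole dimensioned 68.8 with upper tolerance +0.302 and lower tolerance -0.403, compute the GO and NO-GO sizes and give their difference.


GO = nominal - lower_tol (smallest hole = maximum material condition)
GO = 68.8 - 0.403 = 68.397
NO-GO = nominal + upper_tol (largest hole = least material condition)
NO-GO = 68.8 + 0.302 = 69.102
spread = NO-GO - GO = 69.102 - 68.397 = 0.7050

0.7050


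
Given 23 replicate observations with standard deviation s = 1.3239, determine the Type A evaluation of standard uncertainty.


u_A = s / sqrt(n)
u_A = 1.3239 / sqrt(23)
u_A = 1.3239 / 4.7958315
u_A = 0.2761

0.2761


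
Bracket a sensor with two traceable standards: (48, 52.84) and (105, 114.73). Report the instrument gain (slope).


slope = (y2 - y1) / (x2 - x1)
= (114.73 - 52.84) / (105 - 48)
= 61.8900 / 57
= 1.0858

1.0858


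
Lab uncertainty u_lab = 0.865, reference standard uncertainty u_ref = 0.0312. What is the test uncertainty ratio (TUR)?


TUR = u_lab / u_ref
= 0.865 / 0.0312
= 27.7244

27.7244


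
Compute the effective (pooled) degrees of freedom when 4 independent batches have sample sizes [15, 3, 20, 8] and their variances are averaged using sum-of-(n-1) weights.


nu = sum_i (n_i - 1)
nu = ((15 - 1) + (3 - 1) + (20 - 1) + (8 - 1))
nu = 14 + 2 + 19 + 7
nu = 42

42


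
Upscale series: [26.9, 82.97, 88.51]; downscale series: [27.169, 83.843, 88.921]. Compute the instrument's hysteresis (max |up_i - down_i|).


|26.9 - 27.169| = 0.2690
|82.97 - 83.843| = 0.8730
|88.51 - 88.921| = 0.4110
hysteresis = max(diffs) = 0.8730

0.8730


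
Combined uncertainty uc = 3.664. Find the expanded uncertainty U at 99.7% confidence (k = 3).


U = k * uc
U = 3 * 3.664
U = 10.9920

10.9920


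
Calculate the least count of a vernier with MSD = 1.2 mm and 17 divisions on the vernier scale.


LC = MSD / n_div
= 1.2 / 17
= 0.0706

0.0706


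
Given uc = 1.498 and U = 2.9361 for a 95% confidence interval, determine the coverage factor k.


k = U / uc
k = 2.9361 / 1.498
k = 1.96

1.96


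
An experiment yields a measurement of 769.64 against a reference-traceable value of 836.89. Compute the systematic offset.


Systematic error = measured - true
= 769.64 - 836.89
= -67.2500

-67.2500


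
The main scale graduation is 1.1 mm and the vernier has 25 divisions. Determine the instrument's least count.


LC = MSD / n_div
= 1.1 / 25
= 0.0440

0.0440


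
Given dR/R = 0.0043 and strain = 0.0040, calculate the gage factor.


GF = (dR/R) / epsilon
= 0.0043 / 0.0040
= 1.0750

1.0750


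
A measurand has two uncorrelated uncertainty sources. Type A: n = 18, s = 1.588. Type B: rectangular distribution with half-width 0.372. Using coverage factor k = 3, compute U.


u_A = s / sqrt(n) = 1.588 / sqrt(18) = 0.37429519
u_B = half_width / sqrt(3) = 0.372 / sqrt(3) = 0.2147743
uc = sqrt(u_A^2 + u_B^2) = sqrt(0.37429519^2 + 0.2147743^2) = 0.43153782
U = k * uc = 3 * 0.43153782
U = 1.2946

1.2946


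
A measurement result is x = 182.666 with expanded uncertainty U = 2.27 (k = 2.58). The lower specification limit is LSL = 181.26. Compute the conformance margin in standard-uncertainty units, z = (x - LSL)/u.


u = U / k = 2.27 / 2.58 = 0.87984496
margin = |LSL - x| = |181.26 - 182.666| = 1.406
z = margin / u = 1.406 / 0.87984496
z = 1.5980

1.5980


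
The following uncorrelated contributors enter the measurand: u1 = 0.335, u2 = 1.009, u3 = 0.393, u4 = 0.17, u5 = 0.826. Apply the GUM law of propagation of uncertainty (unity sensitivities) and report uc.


uc = sqrt(0.335^2 + 1.009^2 + 0.393^2 + 0.17^2 + 0.826^2)
uc = sqrt(1.995931)
uc = 1.4128

1.4128


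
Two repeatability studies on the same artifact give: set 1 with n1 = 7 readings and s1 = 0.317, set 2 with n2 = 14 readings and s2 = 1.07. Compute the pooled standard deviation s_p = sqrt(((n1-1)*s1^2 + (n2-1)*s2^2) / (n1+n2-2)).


s_p = sqrt(((n1-1)*s1^2 + (n2-1)*s2^2) / (n1+n2-2))
numerator = (7-1)*0.317^2 + (14-1)*1.07^2 = 0.602934 + 14.8837 = 15.486634
denominator = 7 + 14 - 2 = 19
s_p^2 = 15.486634 / 19 = 0.815086
s_p = sqrt(0.815086) = 0.9028

0.9028


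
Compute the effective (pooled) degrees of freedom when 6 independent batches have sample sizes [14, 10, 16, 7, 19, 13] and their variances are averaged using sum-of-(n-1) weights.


nu = sum_i (n_i - 1)
nu = ((14 - 1) + (10 - 1) + (16 - 1) + (7 - 1) + (19 - 1) + (13 - 1))
nu = 13 + 9 + 15 + 6 + 18 + 12
nu = 73

73


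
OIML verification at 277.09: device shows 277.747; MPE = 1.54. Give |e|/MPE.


e = indication - reference = 277.747 - 277.09 = 0.6570
|e| = 0.6570
ratio = |e| / MPE = 0.6570 / 1.54
ratio = 0.4266

0.4266


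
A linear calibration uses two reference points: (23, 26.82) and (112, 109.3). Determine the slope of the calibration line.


slope = (y2 - y1) / (x2 - x1)
= (109.3 - 26.82) / (112 - 23)
= 82.4800 / 89
= 0.9267

0.9267


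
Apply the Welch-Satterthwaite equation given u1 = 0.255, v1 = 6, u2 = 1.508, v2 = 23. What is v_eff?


uc = sqrt(u1^2 + u2^2) = sqrt(0.255^2 + 1.508^2) = 1.5294081
v_eff = uc^4 / (u1^4/v1 + u2^4/v2)
= 1.5294081^4 / (0.255^4/6 + 1.508^4/23)
= 5.471338 / 0.22554676
v_eff = 24.2581

24.2581


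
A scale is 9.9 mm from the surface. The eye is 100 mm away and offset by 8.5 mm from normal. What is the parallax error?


error = h * offset / d
= 9.9 * 8.5 / 100
= 0.8415

0.8415


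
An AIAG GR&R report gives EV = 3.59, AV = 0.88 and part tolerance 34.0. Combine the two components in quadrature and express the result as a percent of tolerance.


GRR = sqrt(EV^2 + AV^2) = sqrt(3.59^2 + 0.88^2) = 3.6962819
%GRR = GRR / tol * 100 = 3.6962819 / 34.0 * 100
%GRR = 10.8714

10.8714


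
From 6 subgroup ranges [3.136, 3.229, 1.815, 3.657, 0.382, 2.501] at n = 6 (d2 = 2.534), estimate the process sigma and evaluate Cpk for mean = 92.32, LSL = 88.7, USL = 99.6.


R_bar = (3.136 + 3.229 + 1.815 + 3.657 + 0.382 + 2.501) / 6 = 2.4533333
sigma = R_bar / d2 = 2.4533333 / 2.534 = 0.96816626
Cp = (USL - LSL)/(6*sigma) = (99.6 - 88.7)/(6*0.96816626) = 1.8764
Cpu = (99.6 - 92.32)/(3*0.96816626) = 2.5065
Cpl = (92.32 - 88.7)/(3*0.96816626) = 1.2463
Cpk = min(Cpu, Cpl) = 1.2463

1.2463


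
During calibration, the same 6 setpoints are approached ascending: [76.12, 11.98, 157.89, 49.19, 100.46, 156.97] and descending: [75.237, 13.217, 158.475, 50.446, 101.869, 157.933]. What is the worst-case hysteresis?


|76.12 - 75.237| = 0.8830
|11.98 - 13.217| = 1.2370
|157.89 - 158.475| = 0.5850
|49.19 - 50.446| = 1.2560
|100.46 - 101.869| = 1.4090
|156.97 - 157.933| = 0.9630
hysteresis = max(diffs) = 1.4090

1.4090


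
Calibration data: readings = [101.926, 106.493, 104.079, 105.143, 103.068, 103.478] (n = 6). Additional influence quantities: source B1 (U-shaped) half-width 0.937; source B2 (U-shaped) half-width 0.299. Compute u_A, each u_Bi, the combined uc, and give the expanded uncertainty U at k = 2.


mean = (101.926 + 106.493 + 104.079 + 105.143 + 103.068 + 103.478) / 6 = 104.0311667
s = sqrt(sum((x - mean)^2)/(n-1)) = 1.6102481
u_A = s / sqrt(n) = 1.6102481 / sqrt(6) = 0.65738103
u_B1 = 0.937 / sqrt(2) = 0.66255905
u_B2 = 0.299 / sqrt(2) = 0.21142493
uc = sqrt(0.65738103^2 + 0.66255905^2 + 0.21142493^2) = 0.95699259
U = k * uc = 2 * 0.95699259
U = 1.9140

1.9140


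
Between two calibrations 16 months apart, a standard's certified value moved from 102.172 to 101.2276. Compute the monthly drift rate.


rate = (v2 - v1) / months
= (101.2276 - 102.172) / 16
= -0.9444 / 16
= -0.0590

-0.0590


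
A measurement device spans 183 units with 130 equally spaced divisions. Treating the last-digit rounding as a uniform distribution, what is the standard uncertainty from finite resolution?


resolution = range / divisions
resolution = 183 / 130 = 1.4076923
u_res = resolution / (2*sqrt(3))
u_res = 1.4076923 / 3.4641016
u_res = 0.4064

0.4064


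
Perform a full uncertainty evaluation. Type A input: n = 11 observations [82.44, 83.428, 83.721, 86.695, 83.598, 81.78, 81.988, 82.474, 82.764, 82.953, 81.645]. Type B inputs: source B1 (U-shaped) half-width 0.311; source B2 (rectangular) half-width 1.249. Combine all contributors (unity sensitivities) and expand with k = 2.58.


mean = (82.44 + 83.428 + 83.721 + 86.695 + 83.598 + 81.78 + 81.988 + 82.474 + 82.764 + 82.953 + 81.645) / 11 = 83.04418182
s = sqrt(sum((x - mean)^2)/(n-1)) = 1.4031725
u_A = s / sqrt(n) = 1.4031725 / sqrt(11) = 0.42307243
u_B1 = 0.311 / sqrt(2) = 0.21991021
u_B2 = 1.249 / sqrt(3) = 0.72111049
uc = sqrt(0.42307243^2 + 0.21991021^2 + 0.72111049^2) = 0.86449472
U = k * uc = 2.58 * 0.86449472
U = 2.2304

2.2304


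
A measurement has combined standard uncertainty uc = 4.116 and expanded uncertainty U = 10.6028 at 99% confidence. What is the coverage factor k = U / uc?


k = U / uc
k = 10.6028 / 4.116
k = 2.576

2.576


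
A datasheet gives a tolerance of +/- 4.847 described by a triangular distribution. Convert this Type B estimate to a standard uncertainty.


u_B = half_width / sqrt(6)
u_B = 4.847 / 2.4494897
u_B = 1.9788

1.9788


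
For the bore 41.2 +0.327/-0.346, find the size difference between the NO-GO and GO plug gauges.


GO = nominal - lower_tol (smallest hole = maximum material condition)
GO = 41.2 - 0.346 = 40.854
NO-GO = nominal + upper_tol (largest hole = least material condition)
NO-GO = 41.2 + 0.327 = 41.527
spread = NO-GO - GO = 41.527 - 40.854 = 0.6730

0.6730


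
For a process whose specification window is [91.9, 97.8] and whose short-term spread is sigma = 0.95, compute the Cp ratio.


Cp = (USL - LSL) / (6 * sigma)
= (97.8 - 91.9) / (6 * 0.95)
= 5.9000 / 5.7000
= 1.0351

1.0351


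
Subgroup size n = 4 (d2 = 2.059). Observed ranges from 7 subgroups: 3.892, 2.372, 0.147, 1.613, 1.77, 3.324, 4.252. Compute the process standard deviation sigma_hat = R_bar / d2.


R_bar = (3.892 + 2.372 + 0.147 + 1.613 + 1.77 + 3.324 + 4.252) / 7
R_bar = 17.37 / 7 = 2.4814286
sigma_hat = R_bar / d2 = 2.4814286 / 2.059 = 1.2052

1.2052


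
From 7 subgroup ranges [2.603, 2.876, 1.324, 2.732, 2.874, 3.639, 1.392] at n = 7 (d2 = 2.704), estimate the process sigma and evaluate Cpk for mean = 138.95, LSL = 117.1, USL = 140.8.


R_bar = (2.603 + 2.876 + 1.324 + 2.732 + 2.874 + 3.639 + 1.392) / 7 = 2.4914286
sigma = R_bar / d2 = 2.4914286 / 2.704 = 0.92138632
Cp = (USL - LSL)/(6*sigma) = (140.8 - 117.1)/(6*0.92138632) = 4.2870
Cpu = (140.8 - 138.95)/(3*0.92138632) = 0.6693
Cpl = (138.95 - 117.1)/(3*0.92138632) = 7.9048
Cpk = min(Cpu, Cpl) = 0.6693

0.6693


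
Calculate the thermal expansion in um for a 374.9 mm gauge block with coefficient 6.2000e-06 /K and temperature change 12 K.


dL = L * alpha * dT
= 374.9 * 6.2000e-06 * 12
= 0.0278926 mm
dL_um = 0.0278926 * 1000 = 27.8926 um

27.8926


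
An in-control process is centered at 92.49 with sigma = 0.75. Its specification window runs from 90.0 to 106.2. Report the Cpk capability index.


Cpu = (USL - mean) / (3*sigma) = (106.2 - 92.49) / (3*0.75) = 6.0933
Cpl = (mean - LSL) / (3*sigma) = (92.49 - 90.0) / (3*0.75) = 1.1067
Cpk = min(Cpu, Cpl) = 1.1067

1.1067


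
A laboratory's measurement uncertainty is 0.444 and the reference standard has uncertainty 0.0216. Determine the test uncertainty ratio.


TUR = u_lab / u_ref
= 0.444 / 0.0216
= 20.5556

20.5556


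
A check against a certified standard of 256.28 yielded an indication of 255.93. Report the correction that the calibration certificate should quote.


Correction = standard - reading
= 256.28 - 255.93
= 0.3500

0.3500


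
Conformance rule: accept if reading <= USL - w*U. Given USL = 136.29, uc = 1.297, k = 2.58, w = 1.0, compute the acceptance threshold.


U = k * uc = 2.58 * 1.297 = 3.34626
guard band g = w * U = 1.0 * 3.34626 = 3.34626
AL = USL - g = 136.29 - 3.34626
AL = 132.9437

132.9437


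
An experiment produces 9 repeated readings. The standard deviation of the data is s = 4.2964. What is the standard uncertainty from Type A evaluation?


u_A = s / sqrt(n)
u_A = 4.2964 / sqrt(9)
u_A = 4.2964 / 3
u_A = 1.4321

1.4321


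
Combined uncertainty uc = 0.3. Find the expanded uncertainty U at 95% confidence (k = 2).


U = k * uc
U = 2 * 0.3
U = 0.6000

0.6000


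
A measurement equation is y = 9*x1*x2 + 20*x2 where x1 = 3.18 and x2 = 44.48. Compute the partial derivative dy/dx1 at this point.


y = 9*x1*x2 + 20*x2
dy/dx1 = 9*x2
Evaluate at x2 = 44.48: c1 = 9 * 44.48
c1 = 400.3200

400.3200


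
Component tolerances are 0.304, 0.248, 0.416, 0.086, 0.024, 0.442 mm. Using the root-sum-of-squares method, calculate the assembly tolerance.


RSS = sqrt(0.304^2 + 0.248^2 + 0.416^2 + 0.086^2 + 0.024^2 + 0.442^2)
= sqrt(0.530312)
= 0.7282

0.7282


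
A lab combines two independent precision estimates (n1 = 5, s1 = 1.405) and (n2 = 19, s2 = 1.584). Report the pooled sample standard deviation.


s_p = sqrt(((n1-1)*s1^2 + (n2-1)*s2^2) / (n1+n2-2))
numerator = (5-1)*1.405^2 + (19-1)*1.584^2 = 7.8961 + 45.163008 = 53.059108
denominator = 5 + 19 - 2 = 22
s_p^2 = 53.059108 / 22 = 2.4117776
s_p = sqrt(2.4117776) = 1.5530

1.5530


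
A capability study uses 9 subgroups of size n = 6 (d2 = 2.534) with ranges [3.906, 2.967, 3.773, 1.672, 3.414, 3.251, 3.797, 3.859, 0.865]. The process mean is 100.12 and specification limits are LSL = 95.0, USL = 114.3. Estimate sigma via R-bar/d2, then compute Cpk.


R_bar = (3.906 + 2.967 + 3.773 + 1.672 + 3.414 + 3.251 + 3.797 + 3.859 + 0.865) / 9 = 3.056
sigma = R_bar / d2 = 3.056 / 2.534 = 1.2059984
Cp = (USL - LSL)/(6*sigma) = (114.3 - 95.0)/(6*1.2059984) = 2.6672
Cpu = (114.3 - 100.12)/(3*1.2059984) = 3.9193
Cpl = (100.12 - 95.0)/(3*1.2059984) = 1.4151
Cpk = min(Cpu, Cpl) = 1.4151

1.4151


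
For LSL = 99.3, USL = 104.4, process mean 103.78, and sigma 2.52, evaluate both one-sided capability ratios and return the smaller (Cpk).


Cpu = (USL - mean) / (3*sigma) = (104.4 - 103.78) / (3*2.52) = 0.0820
Cpl = (mean - LSL) / (3*sigma) = (103.78 - 99.3) / (3*2.52) = 0.5926
Cpk = min(Cpu, Cpl) = 0.0820

0.0820


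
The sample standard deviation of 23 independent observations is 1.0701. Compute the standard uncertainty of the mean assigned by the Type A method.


u_A = s / sqrt(n)
u_A = 1.0701 / sqrt(23)
u_A = 1.0701 / 4.7958315
u_A = 0.2231

0.2231


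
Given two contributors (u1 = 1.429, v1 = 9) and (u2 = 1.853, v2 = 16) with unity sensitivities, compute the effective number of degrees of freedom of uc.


uc = sqrt(u1^2 + u2^2) = sqrt(1.429^2 + 1.853^2) = 2.3400107
v_eff = uc^4 / (u1^4/v1 + u2^4/v2)
= 2.3400107^4 / (1.429^4/9 + 1.853^4/16)
= 29.982744 / 1.2001801
v_eff = 24.9819

24.9819


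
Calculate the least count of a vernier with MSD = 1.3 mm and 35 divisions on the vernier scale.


LC = MSD / n_div
= 1.3 / 35
= 0.0371

0.0371


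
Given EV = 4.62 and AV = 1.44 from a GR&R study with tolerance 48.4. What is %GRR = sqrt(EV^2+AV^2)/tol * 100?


GRR = sqrt(EV^2 + AV^2) = sqrt(4.62^2 + 1.44^2) = 4.8392148
%GRR = GRR / tol * 100 = 4.8392148 / 48.4 * 100
%GRR = 9.9984

9.9984


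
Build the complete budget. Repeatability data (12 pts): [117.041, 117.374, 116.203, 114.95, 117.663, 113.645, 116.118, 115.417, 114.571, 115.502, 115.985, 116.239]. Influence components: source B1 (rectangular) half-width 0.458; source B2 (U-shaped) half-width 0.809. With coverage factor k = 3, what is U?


mean = (117.041 + 117.374 + 116.203 + 114.95 + 117.663 + 113.645 + 116.118 + 115.417 + 114.571 + 115.502 + 115.985 + 116.239) / 12 = 115.8923333
s = sqrt(sum((x - mean)^2)/(n-1)) = 1.1673186
u_A = s / sqrt(n) = 1.1673186 / sqrt(12) = 0.33697585
u_B1 = 0.458 / sqrt(3) = 0.26442642
u_B2 = 0.809 / sqrt(2) = 0.57204939
uc = sqrt(0.33697585^2 + 0.26442642^2 + 0.57204939^2) = 0.71464296
U = k * uc = 3 * 0.71464296
U = 2.1439

2.1439


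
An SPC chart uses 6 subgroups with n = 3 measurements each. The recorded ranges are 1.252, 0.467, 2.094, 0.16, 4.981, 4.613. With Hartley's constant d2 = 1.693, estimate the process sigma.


R_bar = (1.252 + 0.467 + 2.094 + 0.16 + 4.981 + 4.613) / 6
R_bar = 13.567 / 6 = 2.2611667
sigma_hat = R_bar / d2 = 2.2611667 / 1.693 = 1.3356

1.3356


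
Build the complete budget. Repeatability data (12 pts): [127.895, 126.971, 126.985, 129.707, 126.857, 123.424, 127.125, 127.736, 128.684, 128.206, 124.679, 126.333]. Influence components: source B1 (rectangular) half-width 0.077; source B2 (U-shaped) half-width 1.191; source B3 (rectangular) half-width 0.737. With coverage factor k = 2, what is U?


mean = (127.895 + 126.971 + 126.985 + 129.707 + 126.857 + 123.424 + 127.125 + 127.736 + 128.684 + 128.206 + 124.679 + 126.333) / 12 = 127.0501667
s = sqrt(sum((x - mean)^2)/(n-1)) = 1.6945771
u_A = s / sqrt(n) = 1.6945771 / sqrt(12) = 0.48918227
u_B1 = 0.077 / sqrt(3) = 0.044455971
u_B2 = 1.191 / sqrt(2) = 0.84216418
u_B3 = 0.737 / sqrt(3) = 0.42550715
uc = sqrt(0.48918227^2 + 0.044455971^2 + 0.84216418^2 + 0.42550715^2) = 1.063754
U = k * uc = 2 * 1.063754
U = 2.1275

2.1275


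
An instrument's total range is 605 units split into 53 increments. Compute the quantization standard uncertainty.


resolution = range / divisions
resolution = 605 / 53 = 11.415094
u_res = resolution / (2*sqrt(3))
u_res = 11.415094 / 3.4641016
u_res = 3.2953

3.2953


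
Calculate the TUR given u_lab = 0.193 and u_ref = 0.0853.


TUR = u_lab / u_ref
= 0.193 / 0.0853
= 2.2626

2.2626


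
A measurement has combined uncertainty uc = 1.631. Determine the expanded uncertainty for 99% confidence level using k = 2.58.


U = k * uc
U = 2.58 * 1.631
U = 4.2080

4.2080


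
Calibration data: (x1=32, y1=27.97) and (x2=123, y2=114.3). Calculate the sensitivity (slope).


slope = (y2 - y1) / (x2 - x1)
= (114.3 - 27.97) / (123 - 32)
= 86.3300 / 91
= 0.9487

0.9487


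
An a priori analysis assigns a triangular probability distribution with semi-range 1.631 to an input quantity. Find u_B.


u_B = half_width / sqrt(6)
u_B = 1.631 / 2.4494897
u_B = 0.6659

0.6659


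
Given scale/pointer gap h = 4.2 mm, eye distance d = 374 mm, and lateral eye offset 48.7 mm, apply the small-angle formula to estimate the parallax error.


error = h * offset / d
= 4.2 * 48.7 / 374
= 0.5469

0.5469


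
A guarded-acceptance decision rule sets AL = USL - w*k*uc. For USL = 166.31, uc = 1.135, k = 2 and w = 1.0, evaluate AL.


U = k * uc = 2 * 1.135 = 2.27
guard band g = w * U = 1.0 * 2.27 = 2.27
AL = USL - g = 166.31 - 2.27
AL = 164.0400

164.0400


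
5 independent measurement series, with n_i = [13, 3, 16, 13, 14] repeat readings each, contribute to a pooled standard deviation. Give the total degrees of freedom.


nu = sum_i (n_i - 1)
nu = ((13 - 1) + (3 - 1) + (16 - 1) + (13 - 1) + (14 - 1))
nu = 12 + 2 + 15 + 12 + 13
nu = 54

54


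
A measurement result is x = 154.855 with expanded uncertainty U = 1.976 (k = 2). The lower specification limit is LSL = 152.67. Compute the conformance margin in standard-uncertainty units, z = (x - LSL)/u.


u = U / k = 1.976 / 2 = 0.988
margin = |LSL - x| = |152.67 - 154.855| = 2.185
z = margin / u = 2.185 / 0.988
z = 2.2115

2.2115


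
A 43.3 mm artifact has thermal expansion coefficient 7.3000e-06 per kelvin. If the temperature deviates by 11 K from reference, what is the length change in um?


dL = L * alpha * dT
= 43.3 * 7.3000e-06 * 11
= 0.0034770 mm
dL_um = 0.0034770 * 1000 = 3.4770 um

3.4770


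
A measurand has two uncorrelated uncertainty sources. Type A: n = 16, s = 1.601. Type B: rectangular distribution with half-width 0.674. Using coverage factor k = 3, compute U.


u_A = s / sqrt(n) = 1.601 / sqrt(16) = 0.40025
u_B = half_width / sqrt(3) = 0.674 / sqrt(3) = 0.38913408
uc = sqrt(u_A^2 + u_B^2) = sqrt(0.40025^2 + 0.38913408^2) = 0.55823418
U = k * uc = 3 * 0.55823418
U = 1.6747

1.6747


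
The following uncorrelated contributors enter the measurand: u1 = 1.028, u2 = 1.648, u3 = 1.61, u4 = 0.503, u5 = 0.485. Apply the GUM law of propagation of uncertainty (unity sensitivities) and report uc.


uc = sqrt(1.028^2 + 1.648^2 + 1.61^2 + 0.503^2 + 0.485^2)
uc = sqrt(6.853022)
uc = 2.6178

2.6178


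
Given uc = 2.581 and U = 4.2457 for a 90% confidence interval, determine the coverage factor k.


k = U / uc
k = 4.2457 / 2.581
k = 1.645

1.645


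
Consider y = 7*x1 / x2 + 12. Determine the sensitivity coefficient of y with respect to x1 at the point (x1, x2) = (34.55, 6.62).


y = 7*x1 / x2 + 12
dy/dx1 = 7/x2
Evaluate at x2 = 6.62: c1 = 7 / 6.62
c1 = 1.0574

1.0574


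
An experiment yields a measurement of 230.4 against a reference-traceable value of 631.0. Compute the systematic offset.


Systematic error = measured - true
= 230.4 - 631.0
= -400.6000

-400.6000
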